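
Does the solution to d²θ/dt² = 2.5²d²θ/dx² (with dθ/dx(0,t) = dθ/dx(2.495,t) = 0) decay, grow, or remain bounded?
θ oscillates about a mean that drifts linearly in t (generically unbounded; no decay). There is no damping, so the nonconstant modes persist as standing waves (energy conserved, no decay). But with Neumann conditions at both ends the constant mode has eigenvalue 0: the spatial mean M(t) of θ satisfies M'' = 0, so M(t) = M(0) + M'(0)·t. Unless the initial velocity has zero mean (∫θ_t(x,0)dx = 0), the solution grows linearly in t (unbounded, though not exponentially); if it does have zero mean, the solution stays bounded and simply oscillates.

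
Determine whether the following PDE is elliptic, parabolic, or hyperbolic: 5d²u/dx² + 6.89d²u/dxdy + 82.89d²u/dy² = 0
Coefficients: A = 5, B = 6.89, C = 82.89. B² - 4AC = -1610.3279, which is negative, so the equation is elliptic.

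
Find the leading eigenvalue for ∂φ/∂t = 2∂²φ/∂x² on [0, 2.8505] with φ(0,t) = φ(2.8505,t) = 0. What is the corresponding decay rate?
Eigenvalues: λₙ = 2n²π²/2.8505².
First three modes:
  n=1: λ₁ = 2π²/2.8505² ≈ 2.429
  n=2: λ₂ = 8π²/2.8505² ≈ 9.717 (4× faster decay)
  n=3: λ₃ = 18π²/2.8505² ≈ 21.864 (9× faster decay)
As t → ∞, higher modes decay exponentially faster. The n=1 mode dominates: φ ~ c₁ sin(πx/2.8505) e^{-λ₁t}.
Decay rate: λ₁ = 2π²/2.8505² ≈ 2.429.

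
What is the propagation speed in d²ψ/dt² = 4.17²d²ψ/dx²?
Speed = 4.17. Information travels along characteristics x = x₀ ± 4.17t.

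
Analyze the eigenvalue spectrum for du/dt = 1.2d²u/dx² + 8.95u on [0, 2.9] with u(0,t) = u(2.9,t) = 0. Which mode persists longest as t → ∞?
Eigenvalues: λₙ = 1.2n²π²/2.9² - 8.95.
First three modes:
  n=1: λ₁ = 1.2π²/2.9² - 8.95 ≈ -7.542
  n=2: λ₂ = 4.8π²/2.9² - 8.95 ≈ -3.317
  n=3: λ₃ = 10.8π²/2.9² - 8.95 ≈ 3.724
Since 1.2π²/2.9² ≈ 1.408 < 8.95, λ₁ < 0.
The n=1 mode grows fastest (−λₙ is largest for n=1) → dominates.
Asymptotic: u ~ c₁ sin(πx/2.9) e^{7.542t} (exponential growth at rate −λ₁ ≈ 7.542).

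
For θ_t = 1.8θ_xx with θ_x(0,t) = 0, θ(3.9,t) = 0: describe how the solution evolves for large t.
θ → 0. Heat escapes through the Dirichlet boundary.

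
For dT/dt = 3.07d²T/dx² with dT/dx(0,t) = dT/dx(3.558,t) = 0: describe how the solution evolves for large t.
T → constant (steady state). Heat is conserved (no flux at boundaries); solution approaches the spatial average.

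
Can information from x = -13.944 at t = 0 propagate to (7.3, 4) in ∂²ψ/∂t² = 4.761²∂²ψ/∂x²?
No. The domain of dependence is [-11.744, 26.344], and -13.944 is outside this interval.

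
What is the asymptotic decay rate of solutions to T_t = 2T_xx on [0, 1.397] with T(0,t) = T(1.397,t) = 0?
Eigenvalues: λₙ = 2n²π²/1.397².
First three modes:
  n=1: λ₁ = 2π²/1.397² ≈ 10.114
  n=2: λ₂ = 8π²/1.397² ≈ 40.457 (4× faster decay)
  n=3: λ₃ = 18π²/1.397² ≈ 91.029 (9× faster decay)
As t → ∞, higher modes decay exponentially faster. The n=1 mode dominates: T ~ c₁ sin(πx/1.397) e^{-λ₁t}.
Decay rate: λ₁ = 2π²/1.397² ≈ 10.114.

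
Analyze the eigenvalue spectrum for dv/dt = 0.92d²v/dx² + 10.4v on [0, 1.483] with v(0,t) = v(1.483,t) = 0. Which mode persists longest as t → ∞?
Eigenvalues: λₙ = 0.92n²π²/1.483² - 10.4.
First three modes:
  n=1: λ₁ = 0.92π²/1.483² - 10.4 ≈ -6.271
  n=2: λ₂ = 3.68π²/1.483² - 10.4 ≈ 6.114
  n=3: λ₃ = 8.28π²/1.483² - 10.4 ≈ 26.758
Since 0.92π²/1.483² ≈ 4.129 < 10.4, λ₁ < 0.
The n=1 mode grows fastest (−λₙ is largest for n=1) → dominates.
Asymptotic: v ~ c₁ sin(πx/1.483) e^{6.271t} (exponential growth at rate −λ₁ ≈ 6.271).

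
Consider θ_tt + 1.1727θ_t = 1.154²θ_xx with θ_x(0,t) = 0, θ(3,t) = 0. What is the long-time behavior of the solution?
As t → ∞, θ → 0. Damping (γ=1.1727) dissipates energy; oscillations decay exponentially.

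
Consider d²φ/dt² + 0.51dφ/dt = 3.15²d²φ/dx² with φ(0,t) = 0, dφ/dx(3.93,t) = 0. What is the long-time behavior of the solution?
As t → ∞, φ → 0. Damping (γ=0.51) dissipates energy; oscillations decay exponentially.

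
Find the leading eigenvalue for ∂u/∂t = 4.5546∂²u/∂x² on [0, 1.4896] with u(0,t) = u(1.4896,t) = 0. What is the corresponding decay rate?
Eigenvalues: λₙ = 4.5546n²π²/1.4896².
First three modes:
  n=1: λ₁ = 4.5546π²/1.4896² ≈ 20.259
  n=2: λ₂ = 18.2184π²/1.4896² ≈ 81.035 (4× faster decay)
  n=3: λ₃ = 40.9914π²/1.4896² ≈ 182.328 (9× faster decay)
As t → ∞, higher modes decay exponentially faster. The n=1 mode dominates: u ~ c₁ sin(πx/1.4896) e^{-λ₁t}.
Decay rate: λ₁ = 4.5546π²/1.4896² ≈ 20.259.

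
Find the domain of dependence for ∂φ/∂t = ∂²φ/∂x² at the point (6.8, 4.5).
The entire real line. The heat equation has infinite propagation speed: any initial disturbance instantly affects all points (though exponentially small far away).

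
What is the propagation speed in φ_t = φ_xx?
Infinite. The heat equation is parabolic, not hyperbolic, so disturbances propagate instantly.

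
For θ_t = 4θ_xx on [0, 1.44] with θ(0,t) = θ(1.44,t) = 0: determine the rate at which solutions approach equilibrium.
Eigenvalues: λₙ = 4n²π²/1.44².
First three modes:
  n=1: λ₁ = 4π²/1.44² ≈ 19.039
  n=2: λ₂ = 16π²/1.44² ≈ 76.154 (4× faster decay)
  n=3: λ₃ = 36π²/1.44² ≈ 171.347 (9× faster decay)
As t → ∞, higher modes decay exponentially faster. The n=1 mode dominates: θ ~ c₁ sin(πx/1.44) e^{-λ₁t}.
Decay rate: λ₁ = 4π²/1.44² ≈ 19.039.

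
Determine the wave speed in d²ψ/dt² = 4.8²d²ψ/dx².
Speed = 4.8. Information travels along characteristics x = x₀ ± 4.8t.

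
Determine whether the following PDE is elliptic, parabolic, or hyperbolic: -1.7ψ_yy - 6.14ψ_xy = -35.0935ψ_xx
Rewriting in standard form: 35.0935ψ_xx - 6.14ψ_xy - 1.7ψ_yy = 0. Coefficients: A = 35.0935, B = -6.14, C = -1.7. B² - 4AC = 276.3354, which is positive, so the equation is hyperbolic.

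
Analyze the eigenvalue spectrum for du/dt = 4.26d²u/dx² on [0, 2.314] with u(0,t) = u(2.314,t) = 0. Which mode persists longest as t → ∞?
Eigenvalues: λₙ = 4.26n²π²/2.314².
First three modes:
  n=1: λ₁ = 4.26π²/2.314² ≈ 7.852
  n=2: λ₂ = 17.04π²/2.314² ≈ 31.408 (4× faster decay)
  n=3: λ₃ = 38.34π²/2.314² ≈ 70.668 (9× faster decay)
As t → ∞, higher modes decay exponentially faster. The n=1 mode dominates: u ~ c₁ sin(πx/2.314) e^{-λ₁t}.
Decay rate: λ₁ = 4.26π²/2.314² ≈ 7.852.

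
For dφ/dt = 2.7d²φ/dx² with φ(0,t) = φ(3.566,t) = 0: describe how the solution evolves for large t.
φ → 0. Heat diffuses out through both boundaries.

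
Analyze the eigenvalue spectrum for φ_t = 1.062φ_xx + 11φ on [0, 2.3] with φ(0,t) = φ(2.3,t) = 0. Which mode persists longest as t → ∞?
Eigenvalues: λₙ = 1.062n²π²/2.3² - 11.
First three modes:
  n=1: λ₁ = 1.062π²/2.3² - 11 ≈ -9.019
  n=2: λ₂ = 4.248π²/2.3² - 11 ≈ -3.074
  n=3: λ₃ = 9.558π²/2.3² - 11 ≈ 6.832
Since 1.062π²/2.3² ≈ 1.981 < 11, λ₁ < 0.
The n=1 mode grows fastest (−λₙ is largest for n=1) → dominates.
Asymptotic: φ ~ c₁ sin(πx/2.3) e^{9.019t} (exponential growth at rate −λ₁ ≈ 9.019).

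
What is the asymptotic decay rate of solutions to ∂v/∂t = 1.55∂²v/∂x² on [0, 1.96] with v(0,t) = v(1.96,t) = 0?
Eigenvalues: λₙ = 1.55n²π²/1.96².
First three modes:
  n=1: λ₁ = 1.55π²/1.96² ≈ 3.982
  n=2: λ₂ = 6.2π²/1.96² ≈ 15.929 (4× faster decay)
  n=3: λ₃ = 13.95π²/1.96² ≈ 35.839 (9× faster decay)
As t → ∞, higher modes decay exponentially faster. The n=1 mode dominates: v ~ c₁ sin(πx/1.96) e^{-λ₁t}.
Decay rate: λ₁ = 1.55π²/1.96² ≈ 3.982.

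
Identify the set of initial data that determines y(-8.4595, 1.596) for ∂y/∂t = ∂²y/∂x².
The entire real line. The heat equation has infinite propagation speed: any initial disturbance instantly affects all points (though exponentially small far away).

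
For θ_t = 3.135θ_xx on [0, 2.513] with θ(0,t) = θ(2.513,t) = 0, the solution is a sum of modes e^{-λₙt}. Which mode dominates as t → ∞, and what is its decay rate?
Eigenvalues: λₙ = 3.135n²π²/2.513².
First three modes:
  n=1: λ₁ = 3.135π²/2.513² ≈ 4.9
  n=2: λ₂ = 12.54π²/2.513² ≈ 19.598 (4× faster decay)
  n=3: λ₃ = 28.215π²/2.513² ≈ 44.096 (9× faster decay)
As t → ∞, higher modes decay exponentially faster. The n=1 mode dominates: θ ~ c₁ sin(πx/2.513) e^{-λ₁t}.
Decay rate: λ₁ = 3.135π²/2.513² ≈ 4.9.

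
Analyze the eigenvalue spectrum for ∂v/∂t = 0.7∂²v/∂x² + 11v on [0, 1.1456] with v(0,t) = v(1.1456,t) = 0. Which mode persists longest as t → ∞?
Eigenvalues: λₙ = 0.7n²π²/1.1456² - 11.
First three modes:
  n=1: λ₁ = 0.7π²/1.1456² - 11 ≈ -5.736
  n=2: λ₂ = 2.8π²/1.1456² - 11 ≈ 10.057
  n=3: λ₃ = 6.3π²/1.1456² - 11 ≈ 36.378
Since 0.7π²/1.1456² ≈ 5.264 < 11, λ₁ < 0.
The n=1 mode grows fastest (−λₙ is largest for n=1) → dominates.
Asymptotic: v ~ c₁ sin(πx/1.1456) e^{5.736t} (exponential growth at rate −λ₁ ≈ 5.736).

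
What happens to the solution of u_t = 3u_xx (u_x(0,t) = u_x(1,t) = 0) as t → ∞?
u → constant (steady state). Heat is conserved (no flux at boundaries); solution approaches the spatial average.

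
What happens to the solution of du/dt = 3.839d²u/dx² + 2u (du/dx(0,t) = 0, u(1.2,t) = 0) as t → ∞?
u → 0. Diffusion dominates reaction (r=2 < κπ²/(4L²)≈6.58); solution decays.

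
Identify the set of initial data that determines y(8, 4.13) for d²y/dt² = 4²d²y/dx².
Domain of dependence: [-8.52, 24.52]. Signals travel at speed 4, so data within |x - 8| ≤ 4·4.13 = 16.52 can reach the point.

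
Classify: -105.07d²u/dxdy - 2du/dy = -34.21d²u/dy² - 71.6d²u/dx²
Rewriting in standard form: 71.6d²u/dx² - 105.07d²u/dxdy + 34.21d²u/dy² - 2du/dy = 0. Hyperbolic (discriminant = 1241.9609).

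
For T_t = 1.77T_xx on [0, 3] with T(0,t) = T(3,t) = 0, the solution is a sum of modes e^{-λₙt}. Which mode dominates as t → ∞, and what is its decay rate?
Eigenvalues: λₙ = 1.77n²π²/3².
First three modes:
  n=1: λ₁ = 1.77π²/3² ≈ 1.941
  n=2: λ₂ = 7.08π²/3² ≈ 7.764 (4× faster decay)
  n=3: λ₃ = 15.93π²/3² ≈ 17.469 (9× faster decay)
As t → ∞, higher modes decay exponentially faster. The n=1 mode dominates: T ~ c₁ sin(πx/3) e^{-λ₁t}.
Decay rate: λ₁ = 1.77π²/3² ≈ 1.941.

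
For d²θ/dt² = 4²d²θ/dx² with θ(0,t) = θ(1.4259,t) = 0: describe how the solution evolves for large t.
θ oscillates (no decay). Energy is conserved; the solution oscillates indefinitely as standing waves.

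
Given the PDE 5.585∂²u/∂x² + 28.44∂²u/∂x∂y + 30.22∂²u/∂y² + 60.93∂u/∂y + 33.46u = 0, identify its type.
The second-order coefficients are A = 5.585, B = 28.44, C = 30.22. Since B² - 4AC = 133.7188 > 0, this is a hyperbolic PDE.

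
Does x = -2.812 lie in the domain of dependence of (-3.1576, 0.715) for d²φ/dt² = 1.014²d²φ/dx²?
Yes. The domain of dependence is [-3.88261, -2.43259], and -2.812 ∈ [-3.88261, -2.43259].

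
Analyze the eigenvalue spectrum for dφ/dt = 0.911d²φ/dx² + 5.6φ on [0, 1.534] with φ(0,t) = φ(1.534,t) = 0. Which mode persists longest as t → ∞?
Eigenvalues: λₙ = 0.911n²π²/1.534² - 5.6.
First three modes:
  n=1: λ₁ = 0.911π²/1.534² - 5.6 ≈ -1.779
  n=2: λ₂ = 3.644π²/1.534² - 5.6 ≈ 9.684
  n=3: λ₃ = 8.199π²/1.534² - 5.6 ≈ 28.788
Since 0.911π²/1.534² ≈ 3.821 < 5.6, λ₁ < 0.
The n=1 mode grows fastest (−λₙ is largest for n=1) → dominates.
Asymptotic: φ ~ c₁ sin(πx/1.534) e^{1.779t} (exponential growth at rate −λ₁ ≈ 1.779).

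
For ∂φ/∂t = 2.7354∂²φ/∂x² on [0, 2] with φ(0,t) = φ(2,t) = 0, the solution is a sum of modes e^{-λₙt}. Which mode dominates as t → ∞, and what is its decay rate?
Eigenvalues: λₙ = 2.7354n²π²/2².
First three modes:
  n=1: λ₁ = 2.7354π²/2² ≈ 6.749
  n=2: λ₂ = 10.9416π²/2² ≈ 26.997 (4× faster decay)
  n=3: λ₃ = 24.6186π²/2² ≈ 60.744 (9× faster decay)
As t → ∞, higher modes decay exponentially faster. The n=1 mode dominates: φ ~ c₁ sin(πx/2) e^{-λ₁t}.
Decay rate: λ₁ = 2.7354π²/2² ≈ 6.749.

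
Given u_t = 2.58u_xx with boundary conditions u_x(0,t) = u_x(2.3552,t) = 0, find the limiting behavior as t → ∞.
u → constant (steady state). Heat is conserved (no flux at boundaries); solution approaches the spatial average.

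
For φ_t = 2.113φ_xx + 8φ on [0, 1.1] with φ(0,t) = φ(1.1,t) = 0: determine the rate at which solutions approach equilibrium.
Eigenvalues: λₙ = 2.113n²π²/1.1² - 8.
First three modes:
  n=1: λ₁ = 2.113π²/1.1² - 8 ≈ 9.235
  n=2: λ₂ = 8.452π²/1.1² - 8 ≈ 60.94
  n=3: λ₃ = 19.017π²/1.1² - 8 ≈ 147.116
Since 2.113π²/1.1² ≈ 17.235 > 8, all λₙ > 0.
The n=1 mode decays slowest → dominates as t → ∞.
Asymptotic: φ ~ c₁ sin(πx/1.1) e^{-λ₁t} with decay rate λ₁ ≈ 9.235.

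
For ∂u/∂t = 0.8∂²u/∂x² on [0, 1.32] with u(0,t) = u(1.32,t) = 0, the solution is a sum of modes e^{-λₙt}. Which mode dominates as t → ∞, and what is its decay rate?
Eigenvalues: λₙ = 0.8n²π²/1.32².
First three modes:
  n=1: λ₁ = 0.8π²/1.32² ≈ 4.531
  n=2: λ₂ = 3.2π²/1.32² ≈ 18.126 (4× faster decay)
  n=3: λ₃ = 7.2π²/1.32² ≈ 40.783 (9× faster decay)
As t → ∞, higher modes decay exponentially faster. The n=1 mode dominates: u ~ c₁ sin(πx/1.32) e^{-λ₁t}.
Decay rate: λ₁ = 0.8π²/1.32² ≈ 4.531.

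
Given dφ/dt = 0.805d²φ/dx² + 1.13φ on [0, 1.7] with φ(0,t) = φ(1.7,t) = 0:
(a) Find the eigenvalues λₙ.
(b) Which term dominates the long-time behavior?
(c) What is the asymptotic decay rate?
Eigenvalues: λₙ = 0.805n²π²/1.7² - 1.13.
First three modes:
  n=1: λ₁ = 0.805π²/1.7² - 1.13 ≈ 1.619
  n=2: λ₂ = 3.22π²/1.7² - 1.13 ≈ 9.867
  n=3: λ₃ = 7.245π²/1.7² - 1.13 ≈ 23.612
Since 0.805π²/1.7² ≈ 2.749 > 1.13, all λₙ > 0.
The n=1 mode decays slowest → dominates as t → ∞.
Asymptotic: φ ~ c₁ sin(πx/1.7) e^{-λ₁t} with decay rate λ₁ ≈ 1.619.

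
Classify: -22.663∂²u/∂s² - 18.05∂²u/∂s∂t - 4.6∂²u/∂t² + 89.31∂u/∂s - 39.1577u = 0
Elliptic (discriminant = -91.1967).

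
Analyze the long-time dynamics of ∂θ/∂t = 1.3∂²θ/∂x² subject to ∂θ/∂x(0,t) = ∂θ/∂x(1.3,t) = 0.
Long-time behavior: θ → constant (steady state). Heat is conserved (no flux at boundaries); solution approaches the spatial average.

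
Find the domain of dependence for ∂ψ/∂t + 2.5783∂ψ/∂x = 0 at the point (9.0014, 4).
A single point: x = -1.3118. The characteristic through (9.0014, 4) is x - 2.5783t = const, so x = 9.0014 - 2.5783·4 = -1.3118.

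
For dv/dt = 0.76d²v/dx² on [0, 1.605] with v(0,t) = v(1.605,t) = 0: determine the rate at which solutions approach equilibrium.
Eigenvalues: λₙ = 0.76n²π²/1.605².
First three modes:
  n=1: λ₁ = 0.76π²/1.605² ≈ 2.912
  n=2: λ₂ = 3.04π²/1.605² ≈ 11.647 (4× faster decay)
  n=3: λ₃ = 6.84π²/1.605² ≈ 26.206 (9× faster decay)
As t → ∞, higher modes decay exponentially faster. The n=1 mode dominates: v ~ c₁ sin(πx/1.605) e^{-λ₁t}.
Decay rate: λ₁ = 0.76π²/1.605² ≈ 2.912.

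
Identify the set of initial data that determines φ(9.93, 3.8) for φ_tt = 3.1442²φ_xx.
Domain of dependence: [-2.01796, 21.87796]. Signals travel at speed 3.1442, so data within |x - 9.93| ≤ 3.1442·3.8 = 11.94796 can reach the point.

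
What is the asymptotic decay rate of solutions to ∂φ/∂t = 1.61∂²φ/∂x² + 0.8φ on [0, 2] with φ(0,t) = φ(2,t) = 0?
Eigenvalues: λₙ = 1.61n²π²/2² - 0.8.
First three modes:
  n=1: λ₁ = 1.61π²/2² - 0.8 ≈ 3.173
  n=2: λ₂ = 6.44π²/2² - 0.8 ≈ 15.09
  n=3: λ₃ = 14.49π²/2² - 0.8 ≈ 34.953
Since 1.61π²/2² ≈ 3.973 > 0.8, all λₙ > 0.
The n=1 mode decays slowest → dominates as t → ∞.
Asymptotic: φ ~ c₁ sin(πx/2) e^{-λ₁t} with decay rate λ₁ ≈ 3.173.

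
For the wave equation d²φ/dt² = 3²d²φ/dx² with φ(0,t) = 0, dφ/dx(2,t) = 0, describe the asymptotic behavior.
φ oscillates (no decay). Energy is conserved; the solution oscillates indefinitely as standing waves.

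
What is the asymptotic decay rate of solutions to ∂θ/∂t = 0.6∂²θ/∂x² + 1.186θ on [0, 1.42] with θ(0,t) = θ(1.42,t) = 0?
Eigenvalues: λₙ = 0.6n²π²/1.42² - 1.186.
First three modes:
  n=1: λ₁ = 0.6π²/1.42² - 1.186 ≈ 1.751
  n=2: λ₂ = 2.4π²/1.42² - 1.186 ≈ 10.561
  n=3: λ₃ = 5.4π²/1.42² - 1.186 ≈ 25.245
Since 0.6π²/1.42² ≈ 2.937 > 1.186, all λₙ > 0.
The n=1 mode decays slowest → dominates as t → ∞.
Asymptotic: θ ~ c₁ sin(πx/1.42) e^{-λ₁t} with decay rate λ₁ ≈ 1.751.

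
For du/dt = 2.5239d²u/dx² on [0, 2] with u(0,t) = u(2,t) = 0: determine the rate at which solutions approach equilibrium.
Eigenvalues: λₙ = 2.5239n²π²/2².
First three modes:
  n=1: λ₁ = 2.5239π²/2² ≈ 6.227
  n=2: λ₂ = 10.0956π²/2² ≈ 24.91 (4× faster decay)
  n=3: λ₃ = 22.7151π²/2² ≈ 56.047 (9× faster decay)
As t → ∞, higher modes decay exponentially faster. The n=1 mode dominates: u ~ c₁ sin(πx/2) e^{-λ₁t}.
Decay rate: λ₁ = 2.5239π²/2² ≈ 6.227.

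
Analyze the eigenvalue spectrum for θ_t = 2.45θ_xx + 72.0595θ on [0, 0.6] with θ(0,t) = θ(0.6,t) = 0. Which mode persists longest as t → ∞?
Eigenvalues: λₙ = 2.45n²π²/0.6² - 72.0595.
First three modes:
  n=1: λ₁ = 2.45π²/0.6² - 72.0595 ≈ -4.891
  n=2: λ₂ = 9.8π²/0.6² - 72.0595 ≈ 196.613
  n=3: λ₃ = 22.05π²/0.6² - 72.0595 ≈ 532.454
Since 2.45π²/0.6² ≈ 67.168 < 72.0595, λ₁ < 0.
The n=1 mode grows fastest (−λₙ is largest for n=1) → dominates.
Asymptotic: θ ~ c₁ sin(πx/0.6) e^{4.891t} (exponential growth at rate −λ₁ ≈ 4.891).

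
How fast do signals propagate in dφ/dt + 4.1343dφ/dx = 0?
Speed = 4.1343. Information travels along x - 4.1343t = const (rightward).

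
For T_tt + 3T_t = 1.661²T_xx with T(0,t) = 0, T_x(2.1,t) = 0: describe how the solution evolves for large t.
T → 0. Damping (γ=3) dissipates energy; oscillations decay exponentially.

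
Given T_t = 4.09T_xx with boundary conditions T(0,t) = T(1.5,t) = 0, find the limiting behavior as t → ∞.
T → 0. Heat diffuses out through both boundaries.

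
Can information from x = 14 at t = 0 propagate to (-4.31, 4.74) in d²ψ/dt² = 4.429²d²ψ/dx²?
Yes. The domain of dependence is [-25.30346, 16.68346], and 14 ∈ [-25.30346, 16.68346].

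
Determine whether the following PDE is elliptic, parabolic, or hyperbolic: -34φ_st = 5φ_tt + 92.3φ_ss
Rewriting in standard form: -92.3φ_ss - 34φ_st - 5φ_tt = 0. Coefficients: A = -92.3, B = -34, C = -5. B² - 4AC = -690, which is negative, so the equation is elliptic.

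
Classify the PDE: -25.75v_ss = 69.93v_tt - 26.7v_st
Rewriting in standard form: -25.75v_ss + 26.7v_st - 69.93v_tt = 0. A = -25.75, B = 26.7, C = -69.93. Discriminant B² - 4AC = -6489.9. Since -6489.9 < 0, elliptic.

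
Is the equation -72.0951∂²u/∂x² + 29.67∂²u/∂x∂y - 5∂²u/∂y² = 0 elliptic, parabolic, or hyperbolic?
Computing B² - 4AC with A = -72.0951, B = 29.67, C = -5: discriminant = -561.5931 (negative). Answer: elliptic.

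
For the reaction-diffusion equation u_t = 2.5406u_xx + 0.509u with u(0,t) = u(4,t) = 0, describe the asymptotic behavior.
u → 0. Diffusion dominates reaction (r=0.509 < κπ²/L²≈1.57); solution decays.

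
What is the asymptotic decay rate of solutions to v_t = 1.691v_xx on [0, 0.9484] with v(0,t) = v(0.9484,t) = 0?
Eigenvalues: λₙ = 1.691n²π²/0.9484².
First three modes:
  n=1: λ₁ = 1.691π²/0.9484² ≈ 18.555
  n=2: λ₂ = 6.764π²/0.9484² ≈ 74.22 (4× faster decay)
  n=3: λ₃ = 15.219π²/0.9484² ≈ 166.995 (9× faster decay)
As t → ∞, higher modes decay exponentially faster. The n=1 mode dominates: v ~ c₁ sin(πx/0.9484) e^{-λ₁t}.
Decay rate: λ₁ = 1.691π²/0.9484² ≈ 18.555.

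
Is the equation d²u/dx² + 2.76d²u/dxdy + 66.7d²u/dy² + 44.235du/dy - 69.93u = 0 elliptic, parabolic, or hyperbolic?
Computing B² - 4AC with A = 1, B = 2.76, C = 66.7: discriminant = -259.1824 (negative). Answer: elliptic.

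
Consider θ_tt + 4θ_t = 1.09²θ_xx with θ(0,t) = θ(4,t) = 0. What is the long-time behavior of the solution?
As t → ∞, θ → 0. Damping (γ=4) dissipates energy; oscillations decay exponentially.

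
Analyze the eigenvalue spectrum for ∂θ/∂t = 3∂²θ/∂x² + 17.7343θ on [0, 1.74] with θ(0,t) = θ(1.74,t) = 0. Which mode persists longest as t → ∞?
Eigenvalues: λₙ = 3n²π²/1.74² - 17.7343.
First three modes:
  n=1: λ₁ = 3π²/1.74² - 17.7343 ≈ -7.955
  n=2: λ₂ = 12π²/1.74² - 17.7343 ≈ 21.384
  n=3: λ₃ = 27π²/1.74² - 17.7343 ≈ 70.282
Since 3π²/1.74² ≈ 9.78 < 17.7343, λ₁ < 0.
The n=1 mode grows fastest (−λₙ is largest for n=1) → dominates.
Asymptotic: θ ~ c₁ sin(πx/1.74) e^{7.955t} (exponential growth at rate −λ₁ ≈ 7.955).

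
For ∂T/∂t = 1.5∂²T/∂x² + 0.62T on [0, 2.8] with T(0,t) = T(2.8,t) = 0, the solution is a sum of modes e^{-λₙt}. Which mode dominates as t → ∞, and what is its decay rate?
Eigenvalues: λₙ = 1.5n²π²/2.8² - 0.62.
First three modes:
  n=1: λ₁ = 1.5π²/2.8² - 0.62 ≈ 1.268
  n=2: λ₂ = 6π²/2.8² - 0.62 ≈ 6.933
  n=3: λ₃ = 13.5π²/2.8² - 0.62 ≈ 16.375
Since 1.5π²/2.8² ≈ 1.888 > 0.62, all λₙ > 0.
The n=1 mode decays slowest → dominates as t → ∞.
Asymptotic: T ~ c₁ sin(πx/2.8) e^{-λ₁t} with decay rate λ₁ ≈ 1.268.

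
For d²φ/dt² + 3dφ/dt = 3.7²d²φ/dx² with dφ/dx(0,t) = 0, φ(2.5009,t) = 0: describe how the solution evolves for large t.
φ → 0. Damping (γ=3) dissipates energy; oscillations decay exponentially.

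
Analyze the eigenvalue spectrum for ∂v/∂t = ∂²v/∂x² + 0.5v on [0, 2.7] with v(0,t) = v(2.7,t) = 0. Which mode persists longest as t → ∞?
Eigenvalues: λₙ = n²π²/2.7² - 0.5.
First three modes:
  n=1: λ₁ = π²/2.7² - 0.5 ≈ 0.854
  n=2: λ₂ = 4π²/2.7² - 0.5 ≈ 4.915
  n=3: λ₃ = 9π²/2.7² - 0.5 ≈ 11.685
Since π²/2.7² ≈ 1.354 > 0.5, all λₙ > 0.
The n=1 mode decays slowest → dominates as t → ∞.
Asymptotic: v ~ c₁ sin(πx/2.7) e^{-λ₁t} with decay rate λ₁ ≈ 0.854.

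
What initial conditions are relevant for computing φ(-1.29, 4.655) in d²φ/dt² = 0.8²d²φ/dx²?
Domain of dependence: [-5.014, 2.434]. Signals travel at speed 0.8, so data within |x - -1.29| ≤ 0.8·4.655 = 3.724 can reach the point.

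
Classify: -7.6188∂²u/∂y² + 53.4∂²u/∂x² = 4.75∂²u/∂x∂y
Rewriting in standard form: 53.4∂²u/∂x² - 4.75∂²u/∂x∂y - 7.6188∂²u/∂y² = 0. Hyperbolic (discriminant = 1649.93818).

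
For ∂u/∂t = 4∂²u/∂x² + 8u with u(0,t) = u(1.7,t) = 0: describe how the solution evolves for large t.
u → 0. Diffusion dominates reaction (r=8 < κπ²/L²≈13.66); solution decays.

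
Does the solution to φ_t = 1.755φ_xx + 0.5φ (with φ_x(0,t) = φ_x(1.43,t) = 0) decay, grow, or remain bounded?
φ grows unboundedly. With Neumann BCs the constant mode has diffusion eigenvalue 0, so any r > 0 makes it grow like e^(0.5t); solution grows exponentially.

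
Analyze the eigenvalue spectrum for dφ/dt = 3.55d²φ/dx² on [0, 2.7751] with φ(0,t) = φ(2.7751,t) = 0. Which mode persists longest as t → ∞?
Eigenvalues: λₙ = 3.55n²π²/2.7751².
First three modes:
  n=1: λ₁ = 3.55π²/2.7751² ≈ 4.55
  n=2: λ₂ = 14.2π²/2.7751² ≈ 18.198 (4× faster decay)
  n=3: λ₃ = 31.95π²/2.7751² ≈ 40.946 (9× faster decay)
As t → ∞, higher modes decay exponentially faster. The n=1 mode dominates: φ ~ c₁ sin(πx/2.7751) e^{-λ₁t}.
Decay rate: λ₁ = 3.55π²/2.7751² ≈ 4.55.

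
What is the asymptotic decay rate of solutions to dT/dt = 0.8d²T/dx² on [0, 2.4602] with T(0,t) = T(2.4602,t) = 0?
Eigenvalues: λₙ = 0.8n²π²/2.4602².
First three modes:
  n=1: λ₁ = 0.8π²/2.4602² ≈ 1.305
  n=2: λ₂ = 3.2π²/2.4602² ≈ 5.218 (4× faster decay)
  n=3: λ₃ = 7.2π²/2.4602² ≈ 11.741 (9× faster decay)
As t → ∞, higher modes decay exponentially faster. The n=1 mode dominates: T ~ c₁ sin(πx/2.4602) e^{-λ₁t}.
Decay rate: λ₁ = 0.8π²/2.4602² ≈ 1.305.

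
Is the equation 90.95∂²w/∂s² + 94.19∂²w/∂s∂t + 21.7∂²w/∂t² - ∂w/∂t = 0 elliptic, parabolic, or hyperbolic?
Computing B² - 4AC with A = 90.95, B = 94.19, C = 21.7: discriminant = 977.2961 (positive). Answer: hyperbolic.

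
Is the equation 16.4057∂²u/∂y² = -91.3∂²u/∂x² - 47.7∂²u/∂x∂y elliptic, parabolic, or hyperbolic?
Rewriting in standard form: 91.3∂²u/∂x² + 47.7∂²u/∂x∂y + 16.4057∂²u/∂y² = 0. Computing B² - 4AC with A = 91.3, B = 47.7, C = 16.4057: discriminant = -3716.07164 (negative). Answer: elliptic.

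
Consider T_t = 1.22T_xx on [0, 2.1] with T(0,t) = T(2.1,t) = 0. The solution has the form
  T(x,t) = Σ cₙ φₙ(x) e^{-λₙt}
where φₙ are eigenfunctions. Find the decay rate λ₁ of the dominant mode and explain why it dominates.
Eigenvalues: λₙ = 1.22n²π²/2.1².
First three modes:
  n=1: λ₁ = 1.22π²/2.1² ≈ 2.73
  n=2: λ₂ = 4.88π²/2.1² ≈ 10.921 (4× faster decay)
  n=3: λ₃ = 10.98π²/2.1² ≈ 24.573 (9× faster decay)
As t → ∞, higher modes decay exponentially faster. The n=1 mode dominates: T ~ c₁ sin(πx/2.1) e^{-λ₁t}.
Decay rate: λ₁ = 1.22π²/2.1² ≈ 2.73.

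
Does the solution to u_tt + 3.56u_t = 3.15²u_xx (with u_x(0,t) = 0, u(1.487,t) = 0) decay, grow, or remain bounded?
u → 0. Damping (γ=3.56) dissipates energy; oscillations decay exponentially.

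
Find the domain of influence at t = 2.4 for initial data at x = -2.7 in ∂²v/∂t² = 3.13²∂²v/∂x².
Domain of influence: [-10.212, 4.812]. Data at x = -2.7 spreads outward at speed 3.13.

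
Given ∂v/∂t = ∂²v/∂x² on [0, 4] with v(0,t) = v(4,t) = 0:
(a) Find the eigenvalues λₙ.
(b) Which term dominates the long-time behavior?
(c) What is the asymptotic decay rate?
Eigenvalues: λₙ = n²π²/4².
First three modes:
  n=1: λ₁ = π²/4² ≈ 0.617
  n=2: λ₂ = 4π²/4² ≈ 2.467 (4× faster decay)
  n=3: λ₃ = 9π²/4² ≈ 5.552 (9× faster decay)
As t → ∞, higher modes decay exponentially faster. The n=1 mode dominates: v ~ c₁ sin(πx/4) e^{-λ₁t}.
Decay rate: λ₁ = π²/4² ≈ 0.617.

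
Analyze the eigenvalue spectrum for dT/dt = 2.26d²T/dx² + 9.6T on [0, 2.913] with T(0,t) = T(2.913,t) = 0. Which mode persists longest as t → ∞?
Eigenvalues: λₙ = 2.26n²π²/2.913² - 9.6.
First three modes:
  n=1: λ₁ = 2.26π²/2.913² - 9.6 ≈ -6.971
  n=2: λ₂ = 9.04π²/2.913² - 9.6 ≈ 0.914
  n=3: λ₃ = 20.34π²/2.913² - 9.6 ≈ 14.058
Since 2.26π²/2.913² ≈ 2.629 < 9.6, λ₁ < 0.
The n=1 mode grows fastest (−λₙ is largest for n=1) → dominates.
Asymptotic: T ~ c₁ sin(πx/2.913) e^{6.971t} (exponential growth at rate −λ₁ ≈ 6.971).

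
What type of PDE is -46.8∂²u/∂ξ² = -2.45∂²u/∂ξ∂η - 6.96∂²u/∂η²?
Rewriting in standard form: -46.8∂²u/∂ξ² + 2.45∂²u/∂ξ∂η + 6.96∂²u/∂η² = 0. With A = -46.8, B = 2.45, C = 6.96, the discriminant is 1308.9145. This is a hyperbolic PDE.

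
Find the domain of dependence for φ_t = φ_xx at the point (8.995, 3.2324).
The entire real line. The heat equation has infinite propagation speed: any initial disturbance instantly affects all points (though exponentially small far away).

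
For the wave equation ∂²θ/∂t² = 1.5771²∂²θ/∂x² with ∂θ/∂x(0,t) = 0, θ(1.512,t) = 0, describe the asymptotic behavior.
θ oscillates (no decay). Energy is conserved; the solution oscillates indefinitely as standing waves.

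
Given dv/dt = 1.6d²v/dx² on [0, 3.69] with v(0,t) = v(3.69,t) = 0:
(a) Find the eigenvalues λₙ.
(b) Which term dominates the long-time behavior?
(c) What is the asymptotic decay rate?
Eigenvalues: λₙ = 1.6n²π²/3.69².
First three modes:
  n=1: λ₁ = 1.6π²/3.69² ≈ 1.16
  n=2: λ₂ = 6.4π²/3.69² ≈ 4.639 (4× faster decay)
  n=3: λ₃ = 14.4π²/3.69² ≈ 10.438 (9× faster decay)
As t → ∞, higher modes decay exponentially faster. The n=1 mode dominates: v ~ c₁ sin(πx/3.69) e^{-λ₁t}.
Decay rate: λ₁ = 1.6π²/3.69² ≈ 1.16.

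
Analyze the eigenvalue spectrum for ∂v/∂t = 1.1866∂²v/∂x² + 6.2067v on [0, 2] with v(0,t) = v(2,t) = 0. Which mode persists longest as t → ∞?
Eigenvalues: λₙ = 1.1866n²π²/2² - 6.2067.
First three modes:
  n=1: λ₁ = 1.1866π²/2² - 6.2067 ≈ -3.279
  n=2: λ₂ = 4.7464π²/2² - 6.2067 ≈ 5.505
  n=3: λ₃ = 10.6794π²/2² - 6.2067 ≈ 20.144
Since 1.1866π²/2² ≈ 2.928 < 6.2067, λ₁ < 0.
The n=1 mode grows fastest (−λₙ is largest for n=1) → dominates.
Asymptotic: v ~ c₁ sin(πx/2) e^{3.279t} (exponential growth at rate −λ₁ ≈ 3.279).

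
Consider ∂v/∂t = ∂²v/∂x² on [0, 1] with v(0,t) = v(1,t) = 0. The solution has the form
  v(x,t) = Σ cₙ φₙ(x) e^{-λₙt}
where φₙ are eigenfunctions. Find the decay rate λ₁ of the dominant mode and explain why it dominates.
Eigenvalues: λₙ = n²π².
First three modes:
  n=1: λ₁ = π² ≈ 9.87
  n=2: λ₂ = 4π² ≈ 39.478 (4× faster decay)
  n=3: λ₃ = 9π² ≈ 88.826 (9× faster decay)
As t → ∞, higher modes decay exponentially faster. The n=1 mode dominates: v ~ c₁ sin(πx) e^{-λ₁t}.
Decay rate: λ₁ = π² ≈ 9.87.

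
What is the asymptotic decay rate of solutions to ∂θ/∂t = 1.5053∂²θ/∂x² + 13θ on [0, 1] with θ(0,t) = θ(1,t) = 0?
Eigenvalues: λₙ = 1.5053n²π²/1² - 13.
First three modes:
  n=1: λ₁ = 1.5053π² - 13 ≈ 1.857
  n=2: λ₂ = 6.0212π² - 13 ≈ 46.427
  n=3: λ₃ = 13.5477π² - 13 ≈ 120.71
Since 1.5053π² ≈ 14.857 > 13, all λₙ > 0.
The n=1 mode decays slowest → dominates as t → ∞.
Asymptotic: θ ~ c₁ sin(πx/1) e^{-λ₁t} with decay rate λ₁ ≈ 1.857.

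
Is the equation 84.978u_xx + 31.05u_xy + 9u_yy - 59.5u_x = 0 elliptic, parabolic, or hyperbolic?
Computing B² - 4AC with A = 84.978, B = 31.05, C = 9: discriminant = -2095.1055 (negative). Answer: elliptic.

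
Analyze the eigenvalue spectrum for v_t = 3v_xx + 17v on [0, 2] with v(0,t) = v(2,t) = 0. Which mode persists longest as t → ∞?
Eigenvalues: λₙ = 3n²π²/2² - 17.
First three modes:
  n=1: λ₁ = 3π²/2² - 17 ≈ -9.598
  n=2: λ₂ = 12π²/2² - 17 ≈ 12.609
  n=3: λ₃ = 27π²/2² - 17 ≈ 49.62
Since 3π²/2² ≈ 7.402 < 17, λ₁ < 0.
The n=1 mode grows fastest (−λₙ is largest for n=1) → dominates.
Asymptotic: v ~ c₁ sin(πx/2) e^{9.598t} (exponential growth at rate −λ₁ ≈ 9.598).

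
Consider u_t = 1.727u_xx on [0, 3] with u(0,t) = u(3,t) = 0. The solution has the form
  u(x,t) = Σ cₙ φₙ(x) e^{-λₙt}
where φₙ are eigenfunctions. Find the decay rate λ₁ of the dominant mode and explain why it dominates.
Eigenvalues: λₙ = 1.727n²π²/3².
First three modes:
  n=1: λ₁ = 1.727π²/3² ≈ 1.894
  n=2: λ₂ = 6.908π²/3² ≈ 7.575 (4× faster decay)
  n=3: λ₃ = 15.543π²/3² ≈ 17.045 (9× faster decay)
As t → ∞, higher modes decay exponentially faster. The n=1 mode dominates: u ~ c₁ sin(πx/3) e^{-λ₁t}.
Decay rate: λ₁ = 1.727π²/3² ≈ 1.894.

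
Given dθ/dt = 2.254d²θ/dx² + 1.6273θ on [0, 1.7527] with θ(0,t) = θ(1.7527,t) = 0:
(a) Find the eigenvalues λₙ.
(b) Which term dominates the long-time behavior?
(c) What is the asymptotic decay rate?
Eigenvalues: λₙ = 2.254n²π²/1.7527² - 1.6273.
First three modes:
  n=1: λ₁ = 2.254π²/1.7527² - 1.6273 ≈ 5.614
  n=2: λ₂ = 9.016π²/1.7527² - 1.6273 ≈ 27.339
  n=3: λ₃ = 20.286π²/1.7527² - 1.6273 ≈ 63.548
Since 2.254π²/1.7527² ≈ 7.242 > 1.6273, all λₙ > 0.
The n=1 mode decays slowest → dominates as t → ∞.
Asymptotic: θ ~ c₁ sin(πx/1.7527) e^{-λ₁t} with decay rate λ₁ ≈ 5.614.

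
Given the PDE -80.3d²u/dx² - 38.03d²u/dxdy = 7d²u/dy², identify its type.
Rewriting in standard form: -80.3d²u/dx² - 38.03d²u/dxdy - 7d²u/dy² = 0. The second-order coefficients are A = -80.3, B = -38.03, C = -7. Since B² - 4AC = -802.1191 < 0, this is an elliptic PDE.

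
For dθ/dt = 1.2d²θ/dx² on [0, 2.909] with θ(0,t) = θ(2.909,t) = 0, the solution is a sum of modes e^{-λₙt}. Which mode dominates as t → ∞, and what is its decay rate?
Eigenvalues: λₙ = 1.2n²π²/2.909².
First three modes:
  n=1: λ₁ = 1.2π²/2.909² ≈ 1.4
  n=2: λ₂ = 4.8π²/2.909² ≈ 5.598 (4× faster decay)
  n=3: λ₃ = 10.8π²/2.909² ≈ 12.596 (9× faster decay)
As t → ∞, higher modes decay exponentially faster. The n=1 mode dominates: θ ~ c₁ sin(πx/2.909) e^{-λ₁t}.
Decay rate: λ₁ = 1.2π²/2.909² ≈ 1.4.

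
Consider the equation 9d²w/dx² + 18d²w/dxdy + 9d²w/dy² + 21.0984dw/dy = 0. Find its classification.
Parabolic. (A = 9, B = 18, C = 9 gives B² - 4AC = 0.)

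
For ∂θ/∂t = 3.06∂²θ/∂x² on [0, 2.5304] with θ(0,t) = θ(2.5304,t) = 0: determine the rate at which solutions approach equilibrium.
Eigenvalues: λₙ = 3.06n²π²/2.5304².
First three modes:
  n=1: λ₁ = 3.06π²/2.5304² ≈ 4.717
  n=2: λ₂ = 12.24π²/2.5304² ≈ 18.867 (4× faster decay)
  n=3: λ₃ = 27.54π²/2.5304² ≈ 42.451 (9× faster decay)
As t → ∞, higher modes decay exponentially faster. The n=1 mode dominates: θ ~ c₁ sin(πx/2.5304) e^{-λ₁t}.
Decay rate: λ₁ = 3.06π²/2.5304² ≈ 4.717.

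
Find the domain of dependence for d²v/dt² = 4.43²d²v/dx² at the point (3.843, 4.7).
Domain of dependence: [-16.978, 24.664]. Signals travel at speed 4.43, so data within |x - 3.843| ≤ 4.43·4.7 = 20.821 can reach the point.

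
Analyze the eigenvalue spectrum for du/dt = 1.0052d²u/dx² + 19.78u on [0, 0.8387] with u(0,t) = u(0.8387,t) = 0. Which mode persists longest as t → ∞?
Eigenvalues: λₙ = 1.0052n²π²/0.8387² - 19.78.
First three modes:
  n=1: λ₁ = 1.0052π²/0.8387² - 19.78 ≈ -5.676
  n=2: λ₂ = 4.0208π²/0.8387² - 19.78 ≈ 36.636
  n=3: λ₃ = 9.0468π²/0.8387² - 19.78 ≈ 107.155
Since 1.0052π²/0.8387² ≈ 14.104 < 19.78, λ₁ < 0.
The n=1 mode grows fastest (−λₙ is largest for n=1) → dominates.
Asymptotic: u ~ c₁ sin(πx/0.8387) e^{5.676t} (exponential growth at rate −λ₁ ≈ 5.676).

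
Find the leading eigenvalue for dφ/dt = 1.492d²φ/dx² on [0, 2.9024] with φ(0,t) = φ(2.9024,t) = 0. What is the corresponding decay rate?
Eigenvalues: λₙ = 1.492n²π²/2.9024².
First three modes:
  n=1: λ₁ = 1.492π²/2.9024² ≈ 1.748
  n=2: λ₂ = 5.968π²/2.9024² ≈ 6.992 (4× faster decay)
  n=3: λ₃ = 13.428π²/2.9024² ≈ 15.732 (9× faster decay)
As t → ∞, higher modes decay exponentially faster. The n=1 mode dominates: φ ~ c₁ sin(πx/2.9024) e^{-λ₁t}.
Decay rate: λ₁ = 1.492π²/2.9024² ≈ 1.748.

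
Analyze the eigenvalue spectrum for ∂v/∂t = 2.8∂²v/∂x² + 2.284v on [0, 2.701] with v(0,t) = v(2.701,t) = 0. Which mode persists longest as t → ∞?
Eigenvalues: λₙ = 2.8n²π²/2.701² - 2.284.
First three modes:
  n=1: λ₁ = 2.8π²/2.701² - 2.284 ≈ 1.504
  n=2: λ₂ = 11.2π²/2.701² - 2.284 ≈ 12.868
  n=3: λ₃ = 25.2π²/2.701² - 2.284 ≈ 31.808
Since 2.8π²/2.701² ≈ 3.788 > 2.284, all λₙ > 0.
The n=1 mode decays slowest → dominates as t → ∞.
Asymptotic: v ~ c₁ sin(πx/2.701) e^{-λ₁t} with decay rate λ₁ ≈ 1.504.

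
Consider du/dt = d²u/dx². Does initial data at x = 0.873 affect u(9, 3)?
Yes, for any finite x. The heat equation has infinite propagation speed, so all initial data affects all points at any t > 0.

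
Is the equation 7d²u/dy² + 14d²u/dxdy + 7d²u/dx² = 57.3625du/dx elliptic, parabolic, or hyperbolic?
Rewriting in standard form: 7d²u/dx² + 14d²u/dxdy + 7d²u/dy² - 57.3625du/dx = 0. Computing B² - 4AC with A = 7, B = 14, C = 7: discriminant = 0 (zero). Answer: parabolic.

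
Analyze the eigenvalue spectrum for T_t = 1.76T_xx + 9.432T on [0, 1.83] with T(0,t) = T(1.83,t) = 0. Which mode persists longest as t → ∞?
Eigenvalues: λₙ = 1.76n²π²/1.83² - 9.432.
First three modes:
  n=1: λ₁ = 1.76π²/1.83² - 9.432 ≈ -4.245
  n=2: λ₂ = 7.04π²/1.83² - 9.432 ≈ 11.316
  n=3: λ₃ = 15.84π²/1.83² - 9.432 ≈ 37.25
Since 1.76π²/1.83² ≈ 5.187 < 9.432, λ₁ < 0.
The n=1 mode grows fastest (−λₙ is largest for n=1) → dominates.
Asymptotic: T ~ c₁ sin(πx/1.83) e^{4.245t} (exponential growth at rate −λ₁ ≈ 4.245).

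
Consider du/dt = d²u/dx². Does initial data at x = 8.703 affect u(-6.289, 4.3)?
Yes, for any finite x. The heat equation has infinite propagation speed, so all initial data affects all points at any t > 0.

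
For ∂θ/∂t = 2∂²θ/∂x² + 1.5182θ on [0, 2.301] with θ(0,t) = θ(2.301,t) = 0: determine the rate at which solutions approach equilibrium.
Eigenvalues: λₙ = 2n²π²/2.301² - 1.5182.
First three modes:
  n=1: λ₁ = 2π²/2.301² - 1.5182 ≈ 2.21
  n=2: λ₂ = 8π²/2.301² - 1.5182 ≈ 13.395
  n=3: λ₃ = 18π²/2.301² - 1.5182 ≈ 32.035
Since 2π²/2.301² ≈ 3.728 > 1.5182, all λₙ > 0.
The n=1 mode decays slowest → dominates as t → ∞.
Asymptotic: θ ~ c₁ sin(πx/2.301) e^{-λ₁t} with decay rate λ₁ ≈ 2.21.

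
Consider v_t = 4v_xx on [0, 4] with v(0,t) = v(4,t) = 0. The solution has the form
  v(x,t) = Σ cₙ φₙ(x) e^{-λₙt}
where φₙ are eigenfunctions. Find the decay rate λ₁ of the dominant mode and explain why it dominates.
Eigenvalues: λₙ = 4n²π²/4².
First three modes:
  n=1: λ₁ = 4π²/4² ≈ 2.467
  n=2: λ₂ = 16π²/4² ≈ 9.87 (4× faster decay)
  n=3: λ₃ = 36π²/4² ≈ 22.207 (9× faster decay)
As t → ∞, higher modes decay exponentially faster. The n=1 mode dominates: v ~ c₁ sin(πx/4) e^{-λ₁t}.
Decay rate: λ₁ = 4π²/4² ≈ 2.467.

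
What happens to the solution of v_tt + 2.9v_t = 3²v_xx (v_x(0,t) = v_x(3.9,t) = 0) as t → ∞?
v → constant (steady state). Damping (γ=2.9) dissipates the nonconstant modes; with Neumann BCs the spatial average obeys M''+γM'=0 and tends to a finite limit.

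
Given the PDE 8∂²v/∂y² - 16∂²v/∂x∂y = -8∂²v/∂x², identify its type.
Rewriting in standard form: 8∂²v/∂x² - 16∂²v/∂x∂y + 8∂²v/∂y² = 0. The second-order coefficients are A = 8, B = -16, C = 8. Since B² - 4AC = 0 = 0, this is a parabolic PDE.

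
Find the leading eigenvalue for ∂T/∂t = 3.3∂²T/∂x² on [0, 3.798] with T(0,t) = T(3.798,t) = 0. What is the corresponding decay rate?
Eigenvalues: λₙ = 3.3n²π²/3.798².
First three modes:
  n=1: λ₁ = 3.3π²/3.798² ≈ 2.258
  n=2: λ₂ = 13.2π²/3.798² ≈ 9.032 (4× faster decay)
  n=3: λ₃ = 29.7π²/3.798² ≈ 20.321 (9× faster decay)
As t → ∞, higher modes decay exponentially faster. The n=1 mode dominates: T ~ c₁ sin(πx/3.798) e^{-λ₁t}.
Decay rate: λ₁ = 3.3π²/3.798² ≈ 2.258.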